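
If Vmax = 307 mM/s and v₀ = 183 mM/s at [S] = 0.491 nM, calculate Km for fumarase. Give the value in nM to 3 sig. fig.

0.333 nM

v/Vmax = 183/307 = 0.5961 = [S]/(Km+[S]).
So Km + [S] = [S]/0.5961 = 0.8237 nM, giving Km = 0.8237 − 0.491 = 0.333 nM.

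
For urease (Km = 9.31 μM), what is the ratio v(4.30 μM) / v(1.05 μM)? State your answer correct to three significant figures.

3.12

Since Vmax cancels, v₂/v₁ = [S]₂(Km+[S]₁) / [S]₁(Km+[S]₂).
= 4.30×(9.31+1.05) / (1.05×(9.31+4.30)) = 44.55/14.29 = 3.12.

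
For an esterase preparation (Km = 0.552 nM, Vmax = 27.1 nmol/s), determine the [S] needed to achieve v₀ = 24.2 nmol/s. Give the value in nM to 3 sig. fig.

4.61 nM

The required fractional saturation is v/Vmax = 24.2/27.1 = 0.8930.
Then [S]/(Km+[S]) = 0.8930 ⇒ [S] = 0.552 × 0.8930/(1 − 0.8930) = 4.61 nM.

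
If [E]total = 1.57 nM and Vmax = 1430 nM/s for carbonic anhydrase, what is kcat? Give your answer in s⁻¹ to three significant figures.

kcat = Vmax/[E]total = 1430 nM/s / 1.57 nM = 911 s⁻¹.

911 s⁻¹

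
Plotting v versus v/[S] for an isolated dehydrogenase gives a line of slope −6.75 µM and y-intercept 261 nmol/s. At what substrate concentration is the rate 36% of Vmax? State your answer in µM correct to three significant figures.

3.80 µM

The Eadie–Hofstee slope gives Km = 6.75 µM (slope = −Km).
v/Vmax = [S]/(Km+[S]) = 0.36 ⇒ [S] = Km·0.36/(1−0.36) = 6.75 × 0.5625 = 3.80 µM.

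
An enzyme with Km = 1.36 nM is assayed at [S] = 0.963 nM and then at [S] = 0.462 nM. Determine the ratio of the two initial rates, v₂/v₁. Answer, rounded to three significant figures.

0.612

The fractional saturations are [S]/(Km+[S]) = 0.963/2.323 = 0.4146 and 0.462/1.822 = 0.2536.
v₂/v₁ is just their ratio: 0.2536/0.4146 = 0.612.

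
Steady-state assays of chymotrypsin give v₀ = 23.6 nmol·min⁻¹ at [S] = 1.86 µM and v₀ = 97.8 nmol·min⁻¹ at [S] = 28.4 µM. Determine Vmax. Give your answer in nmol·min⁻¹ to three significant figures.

From v = Vmax[S]/(Km+[S]), each point gives Vmax = v(Km+[S])/[S].
Equating: 23.6(Km+1.86)/1.86 = 97.8(Km+28.4)/28.4.
12.69·Km + 23.6 = 3.444·Km + 97.8, so (12.69 − 3.444)·Km = 97.8 − 23.6.
Km = 74.20/9.245 = 8.03 µM; then Vmax = 23.6(8.03+1.86)/1.86 = 125 nmol·min⁻¹.

125 nmol·min⁻¹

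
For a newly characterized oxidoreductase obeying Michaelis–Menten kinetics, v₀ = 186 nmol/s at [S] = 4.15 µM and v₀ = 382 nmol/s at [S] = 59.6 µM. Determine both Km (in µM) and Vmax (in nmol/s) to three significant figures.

In reciprocal form, 1/v = (Km/Vmax)·(1/[S]) + 1/Vmax. The two points give (1/[S], 1/v) = (0.2410, 0.005376) and (0.01678, 0.002618).
Slope = (0.005376 − 0.002618)/(0.2410 − 0.01678) = 0.01230; intercept = 0.005376 − 0.01230×0.2410 = 0.002411.
Vmax = 1/intercept = 415 nmol/s; Km = slope × Vmax = 0.01230 × 415 = 5.10 µM.

Km = 5.10 µM; Vmax = 415 nmol/s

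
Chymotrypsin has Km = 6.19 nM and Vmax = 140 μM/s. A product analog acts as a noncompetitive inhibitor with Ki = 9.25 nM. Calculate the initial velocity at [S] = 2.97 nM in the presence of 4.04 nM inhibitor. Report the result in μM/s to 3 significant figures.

α = 1 + [I]/Ki = 1 + 4.04/9.25 = 1.437.
For a noncompetitive inhibitor, Vmax is reduced to Vmax/α while Km is unchanged: Km,app = 6.19 nM, Vmax,app = 97.4 μM/s.
v = Vmax,app·[S]/(Km,app + [S]) = 97.4 × 2.97/(6.19 + 2.97) = 31.6 μM/s.

31.6 μM/s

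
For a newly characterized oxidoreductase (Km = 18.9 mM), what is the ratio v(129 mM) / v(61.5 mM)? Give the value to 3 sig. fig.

1.14

Since Vmax cancels, v₂/v₁ = [S]₂(Km+[S]₁) / [S]₁(Km+[S]₂).
= 129×(18.9+61.5) / (61.5×(18.9+129)) = 10370/9096 = 1.14.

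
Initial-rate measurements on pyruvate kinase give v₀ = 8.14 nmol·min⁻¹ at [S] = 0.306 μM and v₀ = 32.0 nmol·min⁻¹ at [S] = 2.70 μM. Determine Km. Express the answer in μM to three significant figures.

In reciprocal form, 1/v = (Km/Vmax)·(1/[S]) + 1/Vmax. The two points give (1/[S], 1/v) = (3.268, 0.1229) and (0.3704, 0.03125).
Slope = (0.1229 − 0.03125)/(3.268 − 0.3704) = 0.03161; intercept = 0.1229 − 0.03161×3.268 = 0.01954.
Vmax = 1/intercept = 51.2 nmol·min⁻¹; Km = slope × Vmax = 0.03161 × 51.2 = 1.62 μM.

1.62 μM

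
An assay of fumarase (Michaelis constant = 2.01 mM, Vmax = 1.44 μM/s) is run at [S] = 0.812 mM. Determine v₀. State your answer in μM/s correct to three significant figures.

0.414 μM/s

[S]/(Km+[S]) = 0.812/2.822 = 0.2877, the fractional saturation.
v = 0.2877 × Vmax = 0.2877 × 1.44 = 0.414 μM/s.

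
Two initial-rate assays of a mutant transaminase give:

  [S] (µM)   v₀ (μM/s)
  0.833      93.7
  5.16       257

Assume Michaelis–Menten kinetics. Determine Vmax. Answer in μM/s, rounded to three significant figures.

387 μM/s

From v = Vmax[S]/(Km+[S]), each point gives Vmax = v(Km+[S])/[S].
Equating: 93.7(Km+0.833)/0.833 = 257(Km+5.16)/5.16.
112.5·Km + 93.7 = 49.81·Km + 257, so (112.5 − 49.81)·Km = 257 − 93.7.
Km = 163.3/62.68 = 2.61 µM; then Vmax = 93.7(2.61+0.833)/0.833 = 387 μM/s.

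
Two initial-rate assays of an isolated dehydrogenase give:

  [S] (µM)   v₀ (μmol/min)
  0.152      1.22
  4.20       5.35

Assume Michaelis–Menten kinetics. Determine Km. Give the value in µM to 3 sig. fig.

0.612 µM

In reciprocal form, 1/v = (Km/Vmax)·(1/[S]) + 1/Vmax. The two points give (1/[S], 1/v) = (6.579, 0.8197) and (0.2381, 0.1869).
Slope = (0.8197 − 0.1869)/(6.579 − 0.2381) = 0.09979; intercept = 0.8197 − 0.09979×6.579 = 0.1632.
Vmax = 1/intercept = 6.13 μmol/min; Km = slope × Vmax = 0.09979 × 6.13 = 0.612 µM.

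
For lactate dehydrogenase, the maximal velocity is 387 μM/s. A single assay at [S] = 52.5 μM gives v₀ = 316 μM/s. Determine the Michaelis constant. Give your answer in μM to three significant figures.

11.8 μM

From v = Vmax[S]/(Km+[S]), Km = [S](Vmax − v)/v.
Km = 52.5 × (387 − 316) / 316 = 3728/316 = 11.8 μM.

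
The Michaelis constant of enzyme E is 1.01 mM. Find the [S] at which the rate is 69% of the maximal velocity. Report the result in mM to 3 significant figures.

2.25 mM

v/Vmax = [S]/(Km+[S]) = 0.69, so [S] = Km·0.69/(1 − 0.69) = 1.01 × 2.226.
[S] = 2.25 mM.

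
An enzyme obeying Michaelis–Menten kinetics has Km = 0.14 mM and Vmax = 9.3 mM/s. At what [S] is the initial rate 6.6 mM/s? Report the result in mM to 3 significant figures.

0.342 mM

The required fractional saturation is v/Vmax = 6.6/9.3 = 0.7097.
Then [S]/(Km+[S]) = 0.7097 ⇒ [S] = 0.14 × 0.7097/(1 − 0.7097) = 0.342 mM.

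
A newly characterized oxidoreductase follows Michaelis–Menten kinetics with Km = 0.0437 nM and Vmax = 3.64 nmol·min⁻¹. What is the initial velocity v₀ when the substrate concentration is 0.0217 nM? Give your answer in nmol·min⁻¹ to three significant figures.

[S]/(Km+[S]) = 0.0217/0.06540 = 0.3318, the fractional saturation.
v = 0.3318 × Vmax = 0.3318 × 3.64 = 1.21 nmol·min⁻¹.

1.21 nmol·min⁻¹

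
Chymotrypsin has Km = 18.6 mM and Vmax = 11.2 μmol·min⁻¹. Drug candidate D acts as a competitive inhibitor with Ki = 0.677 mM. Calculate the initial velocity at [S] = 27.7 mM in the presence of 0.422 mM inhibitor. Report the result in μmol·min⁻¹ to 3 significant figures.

α = 1 + [I]/Ki = 1 + 0.422/0.677 = 1.623.
For a competitive inhibitor, Vmax is unchanged and the apparent Km becomes α·Km: Km,app = 30.2 mM, Vmax,app = 11.2 μmol·min⁻¹.
v = Vmax,app·[S]/(Km,app + [S]) = 11.2 × 27.7/(30.2 + 27.7) = 5.36 μmol·min⁻¹.

5.36 μmol·min⁻¹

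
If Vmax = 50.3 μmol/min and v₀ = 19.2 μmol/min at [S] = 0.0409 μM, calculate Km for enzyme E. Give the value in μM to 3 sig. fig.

From v = Vmax[S]/(Km+[S]), Km = [S](Vmax − v)/v.
Km = 0.0409 × (50.3 − 19.2) / 19.2 = 1.272/19.2 = 0.0662 μM.

0.0662 μM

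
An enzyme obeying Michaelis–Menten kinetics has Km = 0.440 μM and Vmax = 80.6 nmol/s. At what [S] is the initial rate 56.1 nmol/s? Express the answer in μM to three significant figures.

The required fractional saturation is v/Vmax = 56.1/80.6 = 0.6960.
Then [S]/(Km+[S]) = 0.6960 ⇒ [S] = 0.440 × 0.6960/(1 − 0.6960) = 1.01 μM.

1.01 μM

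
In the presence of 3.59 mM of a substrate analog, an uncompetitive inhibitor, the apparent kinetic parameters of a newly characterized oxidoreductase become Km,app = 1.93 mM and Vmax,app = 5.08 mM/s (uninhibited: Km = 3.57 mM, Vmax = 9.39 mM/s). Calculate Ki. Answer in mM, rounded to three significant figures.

Uncompetitive: Vmax,app = Vmax/α (and Km,app = Km/α) with α = 1 + [I]/Ki.
α = Vmax/Vmax,app = 9.39/5.08 = 1.848.
Ki = [I]/(α − 1) = 3.59/0.8484 = 4.23 mM.

4.23 mM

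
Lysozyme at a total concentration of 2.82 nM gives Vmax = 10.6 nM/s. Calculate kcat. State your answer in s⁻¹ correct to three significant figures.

kcat = Vmax/[E]total = 10.6 nM/s / 2.82 nM = 3.76 s⁻¹.

3.76 s⁻¹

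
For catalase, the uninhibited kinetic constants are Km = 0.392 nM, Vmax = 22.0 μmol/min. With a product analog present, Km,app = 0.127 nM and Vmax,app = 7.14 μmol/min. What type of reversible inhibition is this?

Both Km and Vmax decrease by the same factor (~3.08-fold) — characteristic of uncompetitive inhibition.

uncompetitive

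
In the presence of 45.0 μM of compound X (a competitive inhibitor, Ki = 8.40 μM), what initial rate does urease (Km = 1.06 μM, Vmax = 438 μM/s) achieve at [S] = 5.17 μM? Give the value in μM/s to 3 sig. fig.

With α = 1 + [I]/Ki = 1 + 45.0/8.40 = 6.357, the competitive rate law is v = Vmax[S] / (αKm + [S]).
v = 438×5.17 / (6.357×1.06 + 5.17) = 2264/11.91 = 190 μM/s.

190 μM/s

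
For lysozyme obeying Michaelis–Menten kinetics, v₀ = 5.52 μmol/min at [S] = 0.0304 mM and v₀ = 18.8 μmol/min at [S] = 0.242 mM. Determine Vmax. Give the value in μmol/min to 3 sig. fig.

From v = Vmax[S]/(Km+[S]), each point gives Vmax = v(Km+[S])/[S].
Equating: 5.52(Km+0.0304)/0.0304 = 18.8(Km+0.242)/0.242.
181.6·Km + 5.52 = 77.69·Km + 18.8, so (181.6 − 77.69)·Km = 18.8 − 5.52.
Km = 13.28/103.9 = 0.128 mM; then Vmax = 5.52(0.128+0.0304)/0.0304 = 28.7 μmol/min.

28.7 μmol/min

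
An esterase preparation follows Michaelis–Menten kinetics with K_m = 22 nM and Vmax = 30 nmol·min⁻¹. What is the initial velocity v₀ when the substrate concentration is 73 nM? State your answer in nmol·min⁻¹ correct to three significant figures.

23.1 nmol·min⁻¹

v = Vmax·[S]/(Km + [S]) = 30 × 73 / (22 + 73)
  = 2190 / 95.00 = 23.1 nmol·min⁻¹.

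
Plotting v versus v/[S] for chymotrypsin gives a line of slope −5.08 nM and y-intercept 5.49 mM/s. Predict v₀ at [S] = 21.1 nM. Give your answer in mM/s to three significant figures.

In the Eadie–Hofstee form v = Vmax − Km·(v/[S]), the slope is −Km and the intercept is Vmax, so Km = 5.08 nM and Vmax = 5.49 mM/s.
v = 5.49 × 21.1/(5.08 + 21.1) = 4.42 mM/s.

4.42 mM/s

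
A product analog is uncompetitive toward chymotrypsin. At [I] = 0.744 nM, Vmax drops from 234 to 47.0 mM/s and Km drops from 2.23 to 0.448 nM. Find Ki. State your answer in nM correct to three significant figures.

0.187 nM

Uncompetitive: Vmax,app = Vmax/α (and Km,app = Km/α) with α = 1 + [I]/Ki.
α = Vmax/Vmax,app = 234/47.0 = 4.979.
Since α = 1 + [I]/Ki, [I]/Ki = 4.979 − 1 = 3.979 and Ki = 0.744/3.979 = 0.187 nM.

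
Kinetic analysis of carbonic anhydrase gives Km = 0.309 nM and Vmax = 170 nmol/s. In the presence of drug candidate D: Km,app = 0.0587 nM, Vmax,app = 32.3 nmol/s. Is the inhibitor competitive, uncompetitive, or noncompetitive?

Both Km and Vmax decrease by the same factor (~5.26-fold) — characteristic of uncompetitive inhibition.

uncompetitive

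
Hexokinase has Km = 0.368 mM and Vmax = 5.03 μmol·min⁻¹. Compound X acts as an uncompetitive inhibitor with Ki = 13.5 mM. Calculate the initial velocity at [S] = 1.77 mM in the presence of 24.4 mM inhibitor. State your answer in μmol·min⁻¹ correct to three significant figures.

1.67 μmol·min⁻¹

α = 1 + [I]/Ki = 1 + 24.4/13.5 = 2.807.
For an uncompetitive inhibitor, both parameters are divided by α, giving Vmax/α and Km/α: Km,app = 0.131 mM, Vmax,app = 1.79 μmol·min⁻¹.
v = Vmax,app·[S]/(Km,app + [S]) = 1.79 × 1.77/(0.131 + 1.77) = 1.67 μmol·min⁻¹.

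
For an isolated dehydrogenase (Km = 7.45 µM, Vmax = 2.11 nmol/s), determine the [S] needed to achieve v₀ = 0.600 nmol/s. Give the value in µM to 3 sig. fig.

2.96 µM

The required fractional saturation is v/Vmax = 0.600/2.11 = 0.2844.
Then [S]/(Km+[S]) = 0.2844 ⇒ [S] = 7.45 × 0.2844/(1 − 0.2844) = 2.96 µM.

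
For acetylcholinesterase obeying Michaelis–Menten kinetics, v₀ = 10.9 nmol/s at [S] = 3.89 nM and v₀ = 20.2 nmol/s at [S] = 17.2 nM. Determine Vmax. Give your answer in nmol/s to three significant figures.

26.9 nmol/s

From v = Vmax[S]/(Km+[S]), each point gives Vmax = v(Km+[S])/[S].
Equating: 10.9(Km+3.89)/3.89 = 20.2(Km+17.2)/17.2.
2.802·Km + 10.9 = 1.174·Km + 20.2, so (2.802 − 1.174)·Km = 20.2 − 10.9.
Km = 9.300/1.628 = 5.71 nM; then Vmax = 10.9(5.71+3.89)/3.89 = 26.9 nmol/s.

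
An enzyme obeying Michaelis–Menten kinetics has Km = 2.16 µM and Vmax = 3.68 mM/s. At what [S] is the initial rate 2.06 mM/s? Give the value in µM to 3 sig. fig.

2.75 µM

The required fractional saturation is v/Vmax = 2.06/3.68 = 0.5598.
Then [S]/(Km+[S]) = 0.5598 ⇒ [S] = 2.16 × 0.5598/(1 − 0.5598) = 2.75 µM.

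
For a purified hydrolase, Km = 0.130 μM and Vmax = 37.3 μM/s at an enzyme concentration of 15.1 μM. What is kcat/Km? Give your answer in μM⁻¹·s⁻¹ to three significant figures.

19.0 μM⁻¹·s⁻¹

kcat = Vmax/[E]total = 37.3/15.1 = 2.47 s⁻¹.
kcat/Km = 2.47/0.130 = 19.0 μM⁻¹·s⁻¹.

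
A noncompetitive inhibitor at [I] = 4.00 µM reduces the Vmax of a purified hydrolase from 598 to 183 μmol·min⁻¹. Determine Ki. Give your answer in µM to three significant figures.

Noncompetitive: Vmax,app = Vmax/α with α = 1 + [I]/Ki.
α = Vmax/Vmax,app = 598/183 = 3.268.
Ki = [I]/(α − 1) = 4.00/2.268 = 1.76 µM.

1.76 µM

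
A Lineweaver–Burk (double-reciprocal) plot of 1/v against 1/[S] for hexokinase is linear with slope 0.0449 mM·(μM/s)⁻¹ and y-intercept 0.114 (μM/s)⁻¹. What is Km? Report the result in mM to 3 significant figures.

0.394 mM

y-intercept = 1/Vmax ⇒ Vmax = 8.77 μM/s; slope = Km/Vmax ⇒ Km = slope × Vmax.
Km = 0.0449 × 8.77 = 0.394 mM.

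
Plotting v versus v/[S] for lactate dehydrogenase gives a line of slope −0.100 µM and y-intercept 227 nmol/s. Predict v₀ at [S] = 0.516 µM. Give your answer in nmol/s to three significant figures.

190 nmol/s

In the Eadie–Hofstee form v = Vmax − Km·(v/[S]), the slope is −Km and the intercept is Vmax, so Km = 0.100 µM and Vmax = 227 nmol/s.
v = 227 × 0.516/(0.100 + 0.516) = 190 nmol/s.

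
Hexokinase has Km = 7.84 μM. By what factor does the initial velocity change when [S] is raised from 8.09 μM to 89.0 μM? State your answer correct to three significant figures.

Since Vmax cancels, v₂/v₁ = [S]₂(Km+[S]₁) / [S]₁(Km+[S]₂).
= 89.0×(7.84+8.09) / (8.09×(7.84+89.0)) = 1418/783.4 = 1.81.

1.81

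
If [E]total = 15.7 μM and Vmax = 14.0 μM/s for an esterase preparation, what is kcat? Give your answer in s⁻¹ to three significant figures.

0.892 s⁻¹

kcat = Vmax/[E]total = 14.0 μM/s / 15.7 μM = 0.892 s⁻¹.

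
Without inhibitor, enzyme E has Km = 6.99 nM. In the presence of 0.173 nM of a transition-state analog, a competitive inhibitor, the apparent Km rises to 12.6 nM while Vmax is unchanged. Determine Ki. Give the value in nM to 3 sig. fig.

Competitive: Km,app = α·Km with α = 1 + [I]/Ki.
α = Km,app/Km = 12.6/6.99 = 1.803.
Since α = 1 + [I]/Ki, [I]/Ki = 1.803 − 1 = 0.8026 and Ki = 0.173/0.8026 = 0.216 nM.

0.216 nM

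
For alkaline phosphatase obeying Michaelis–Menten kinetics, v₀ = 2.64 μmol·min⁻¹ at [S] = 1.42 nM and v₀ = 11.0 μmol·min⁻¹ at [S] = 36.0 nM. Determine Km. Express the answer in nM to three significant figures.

5.38 nM

In reciprocal form, 1/v = (Km/Vmax)·(1/[S]) + 1/Vmax. The two points give (1/[S], 1/v) = (0.7042, 0.3788) and (0.02778, 0.09091).
Slope = (0.3788 − 0.09091)/(0.7042 − 0.02778) = 0.4256; intercept = 0.3788 − 0.4256×0.7042 = 0.07909.
Vmax = 1/intercept = 12.6 μmol·min⁻¹; Km = slope × Vmax = 0.4256 × 12.6 = 5.38 nM.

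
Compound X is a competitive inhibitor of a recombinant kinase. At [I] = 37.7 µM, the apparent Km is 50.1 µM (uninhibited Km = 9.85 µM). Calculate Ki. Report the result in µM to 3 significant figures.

9.23 µM

Competitive: Km,app = α·Km with α = 1 + [I]/Ki.
α = Km,app/Km = 50.1/9.85 = 5.086.
Since α = 1 + [I]/Ki, [I]/Ki = 5.086 − 1 = 4.086 and Ki = 37.7/4.086 = 9.23 µM.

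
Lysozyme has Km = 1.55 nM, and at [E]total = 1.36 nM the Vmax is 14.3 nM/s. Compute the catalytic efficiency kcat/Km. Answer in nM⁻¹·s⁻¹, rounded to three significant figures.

6.78 nM⁻¹·s⁻¹

kcat = Vmax/[E]total = 14.3/1.36 = 10.5 s⁻¹.
kcat/Km = 10.5/1.55 = 6.78 nM⁻¹·s⁻¹.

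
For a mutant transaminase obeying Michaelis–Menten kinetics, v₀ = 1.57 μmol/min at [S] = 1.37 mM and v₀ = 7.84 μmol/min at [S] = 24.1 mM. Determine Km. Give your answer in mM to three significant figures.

From v = Vmax[S]/(Km+[S]), each point gives Vmax = v(Km+[S])/[S].
Equating: 1.57(Km+1.37)/1.37 = 7.84(Km+24.1)/24.1.
1.146·Km + 1.57 = 0.3253·Km + 7.84, so (1.146 − 0.3253)·Km = 7.84 − 1.57.
Km = 6.270/0.8207 = 7.64 mM; then Vmax = 1.57(7.64+1.37)/1.37 = 10.3 μmol/min.

7.64 mM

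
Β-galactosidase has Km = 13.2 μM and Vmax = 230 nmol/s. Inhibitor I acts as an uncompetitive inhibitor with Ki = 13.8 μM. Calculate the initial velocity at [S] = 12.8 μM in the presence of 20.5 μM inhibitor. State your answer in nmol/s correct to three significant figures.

With α = 1 + [I]/Ki = 1 + 20.5/13.8 = 2.486, the uncompetitive rate law is v = (Vmax/α)·[S] / (Km/α + [S]).
v = (230/2.486)×12.8 / (13.2/2.486 + 12.8) = 1184/18.11 = 65.4 nmol/s.

65.4 nmol/s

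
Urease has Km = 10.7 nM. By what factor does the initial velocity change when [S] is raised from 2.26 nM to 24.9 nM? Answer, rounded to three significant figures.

Since Vmax cancels, v₂/v₁ = [S]₂(Km+[S]₁) / [S]₁(Km+[S]₂).
= 24.9×(10.7+2.26) / (2.26×(10.7+24.9)) = 322.7/80.46 = 4.01.

4.01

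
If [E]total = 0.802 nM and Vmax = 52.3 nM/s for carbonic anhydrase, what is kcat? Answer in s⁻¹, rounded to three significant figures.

65.2 s⁻¹

kcat = Vmax/[E]total = 52.3 nM/s / 0.802 nM = 65.2 s⁻¹.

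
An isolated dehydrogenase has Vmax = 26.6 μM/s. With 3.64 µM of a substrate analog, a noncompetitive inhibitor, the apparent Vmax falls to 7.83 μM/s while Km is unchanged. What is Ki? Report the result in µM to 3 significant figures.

Noncompetitive: Vmax,app = Vmax/α with α = 1 + [I]/Ki.
α = Vmax/Vmax,app = 26.6/7.83 = 3.397.
Ki = [I]/(α − 1) = 3.64/2.397 = 1.52 µM.

1.52 µM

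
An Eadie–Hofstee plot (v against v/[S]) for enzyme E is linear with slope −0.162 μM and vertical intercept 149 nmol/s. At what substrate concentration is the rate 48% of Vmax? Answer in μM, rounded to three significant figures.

0.150 μM

The Eadie–Hofstee slope gives Km = 0.162 μM (slope = −Km).
v/Vmax = [S]/(Km+[S]) = 0.48 ⇒ [S] = Km·0.48/(1−0.48) = 0.162 × 0.9231 = 0.150 μM.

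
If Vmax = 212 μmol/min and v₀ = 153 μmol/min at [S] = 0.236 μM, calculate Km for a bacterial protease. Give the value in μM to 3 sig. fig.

0.0910 μM

From v = Vmax[S]/(Km+[S]), Km = [S](Vmax − v)/v.
Km = 0.236 × (212 − 153) / 153 = 13.92/153 = 0.0910 μM.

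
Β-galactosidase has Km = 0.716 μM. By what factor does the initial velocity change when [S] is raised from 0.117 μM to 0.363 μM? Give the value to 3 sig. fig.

2.40

The fractional saturations are [S]/(Km+[S]) = 0.117/0.8330 = 0.1405 and 0.363/1.079 = 0.3364.
v₂/v₁ is just their ratio: 0.3364/0.1405 = 2.40.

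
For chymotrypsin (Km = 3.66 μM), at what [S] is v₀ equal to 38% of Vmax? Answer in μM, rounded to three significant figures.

2.24 μM

v/Vmax = [S]/(Km+[S]) = 0.38, so [S] = Km·0.38/(1 − 0.38) = 3.66 × 0.6129.
[S] = 2.24 μM.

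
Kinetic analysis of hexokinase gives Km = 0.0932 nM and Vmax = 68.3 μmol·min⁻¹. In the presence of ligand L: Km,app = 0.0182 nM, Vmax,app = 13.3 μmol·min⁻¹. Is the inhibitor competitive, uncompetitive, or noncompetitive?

Both Km and Vmax decrease by the same factor (~5.13-fold) — characteristic of uncompetitive inhibition.

uncompetitive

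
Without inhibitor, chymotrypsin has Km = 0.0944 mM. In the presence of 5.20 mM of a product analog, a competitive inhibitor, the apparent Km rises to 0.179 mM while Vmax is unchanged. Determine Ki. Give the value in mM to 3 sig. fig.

5.80 mM

Competitive: Km,app = α·Km with α = 1 + [I]/Ki.
α = Km,app/Km = 0.179/0.0944 = 1.896.
Ki = [I]/(α − 1) = 5.20/0.8962 = 5.80 mM.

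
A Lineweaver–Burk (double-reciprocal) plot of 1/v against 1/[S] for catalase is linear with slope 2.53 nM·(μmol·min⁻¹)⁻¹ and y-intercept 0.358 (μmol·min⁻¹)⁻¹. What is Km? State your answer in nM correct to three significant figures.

y-intercept = 1/Vmax ⇒ Vmax = 2.79 μmol·min⁻¹; slope = Km/Vmax ⇒ Km = slope × Vmax.
Km = 2.53 × 2.79 = 7.07 nM.

7.07 nM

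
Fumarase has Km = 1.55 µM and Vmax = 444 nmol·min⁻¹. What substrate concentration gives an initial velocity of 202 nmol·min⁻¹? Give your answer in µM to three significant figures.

Rearranging v = Vmax[S]/(Km+[S]) gives [S] = Km·v/(Vmax − v).
[S] = 1.55 × 202 / (444 − 202) = 313.1/242.0 = 1.29 µM.

1.29 µM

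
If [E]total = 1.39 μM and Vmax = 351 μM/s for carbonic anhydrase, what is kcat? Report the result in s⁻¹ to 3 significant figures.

253 s⁻¹

kcat = Vmax/[E]total = 351 μM/s / 1.39 μM = 253 s⁻¹.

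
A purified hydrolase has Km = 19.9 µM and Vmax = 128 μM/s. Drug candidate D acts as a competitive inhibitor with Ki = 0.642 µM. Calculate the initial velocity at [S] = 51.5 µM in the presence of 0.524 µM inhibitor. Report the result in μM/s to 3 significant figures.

75.2 μM/s

With α = 1 + [I]/Ki = 1 + 0.524/0.642 = 1.816, the competitive rate law is v = Vmax[S] / (αKm + [S]).
v = 128×51.5 / (1.816×19.9 + 51.5) = 6592/87.64 = 75.2 μM/s.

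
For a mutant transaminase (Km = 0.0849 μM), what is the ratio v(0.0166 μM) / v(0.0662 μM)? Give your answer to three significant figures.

0.373

The fractional saturations are [S]/(Km+[S]) = 0.0662/0.1511 = 0.4381 and 0.0166/0.1015 = 0.1635.
v₂/v₁ is just their ratio: 0.1635/0.4381 = 0.373.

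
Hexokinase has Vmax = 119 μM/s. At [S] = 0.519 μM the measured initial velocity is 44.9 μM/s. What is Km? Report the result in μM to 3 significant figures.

0.857 μM

From v = Vmax[S]/(Km+[S]), Km = [S](Vmax − v)/v.
Km = 0.519 × (119 − 44.9) / 44.9 = 38.46/44.9 = 0.857 μM.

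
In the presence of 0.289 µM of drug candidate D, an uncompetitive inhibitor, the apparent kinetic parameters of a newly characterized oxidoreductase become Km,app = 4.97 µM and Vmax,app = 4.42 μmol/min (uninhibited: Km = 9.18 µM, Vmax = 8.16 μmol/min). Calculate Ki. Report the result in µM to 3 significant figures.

0.342 µM

Uncompetitive: Vmax,app = Vmax/α (and Km,app = Km/α) with α = 1 + [I]/Ki.
α = Vmax/Vmax,app = 8.16/4.42 = 1.846.
Ki = [I]/(α − 1) = 0.289/0.8462 = 0.342 µM.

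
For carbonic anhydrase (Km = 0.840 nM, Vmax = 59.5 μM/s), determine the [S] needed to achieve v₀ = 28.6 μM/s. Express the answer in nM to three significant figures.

0.777 nM

The required fractional saturation is v/Vmax = 28.6/59.5 = 0.4807.
Then [S]/(Km+[S]) = 0.4807 ⇒ [S] = 0.840 × 0.4807/(1 − 0.4807) = 0.777 nM.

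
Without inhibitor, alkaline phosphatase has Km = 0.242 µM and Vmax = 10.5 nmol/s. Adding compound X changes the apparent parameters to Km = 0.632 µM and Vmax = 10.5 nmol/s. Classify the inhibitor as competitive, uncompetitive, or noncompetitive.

Km increases (0.242 → 0.632 µM) while Vmax is unchanged — the hallmark of competitive inhibition.

competitive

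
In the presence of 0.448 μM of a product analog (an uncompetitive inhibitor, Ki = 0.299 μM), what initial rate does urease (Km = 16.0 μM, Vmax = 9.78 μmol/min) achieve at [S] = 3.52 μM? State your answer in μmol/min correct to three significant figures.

α = 1 + [I]/Ki = 1 + 0.448/0.299 = 2.498.
For an uncompetitive inhibitor, both parameters are divided by α, giving Vmax/α and Km/α: Km,app = 6.40 μM, Vmax,app = 3.91 μmol/min.
v = Vmax,app·[S]/(Km,app + [S]) = 3.91 × 3.52/(6.40 + 3.52) = 1.39 μmol/min.

1.39 μmol/min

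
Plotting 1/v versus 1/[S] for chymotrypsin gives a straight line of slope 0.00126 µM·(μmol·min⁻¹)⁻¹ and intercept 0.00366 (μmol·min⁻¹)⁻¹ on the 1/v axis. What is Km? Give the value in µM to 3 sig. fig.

y-intercept = 1/Vmax ⇒ Vmax = 273 μmol·min⁻¹; slope = Km/Vmax ⇒ Km = slope × Vmax.
Km = 0.00126 × 273 = 0.344 µM.

0.344 µM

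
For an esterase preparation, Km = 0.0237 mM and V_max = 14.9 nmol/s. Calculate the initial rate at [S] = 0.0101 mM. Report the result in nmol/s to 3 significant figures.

[S]/(Km+[S]) = 0.0101/0.03380 = 0.2988, the fractional saturation.
v = 0.2988 × Vmax = 0.2988 × 14.9 = 4.45 nmol/s.

4.45 nmol/s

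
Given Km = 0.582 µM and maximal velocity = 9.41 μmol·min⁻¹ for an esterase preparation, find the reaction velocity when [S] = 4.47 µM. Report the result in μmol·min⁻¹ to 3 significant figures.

8.33 μmol·min⁻¹

[S]/(Km+[S]) = 4.47/5.052 = 0.8848, the fractional saturation.
v = 0.8848 × Vmax = 0.8848 × 9.41 = 8.33 μmol·min⁻¹.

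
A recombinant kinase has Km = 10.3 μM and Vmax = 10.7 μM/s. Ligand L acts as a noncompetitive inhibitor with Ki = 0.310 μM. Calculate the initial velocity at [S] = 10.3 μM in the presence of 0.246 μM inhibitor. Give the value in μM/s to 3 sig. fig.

With α = 1 + [I]/Ki = 1 + 0.246/0.310 = 1.794, the noncompetitive rate law is v = (Vmax/α)·[S] / (Km + [S]).
v = (10.7/1.794)×10.3 / (10.3 + 10.3) = 61.45/20.60 = 2.98 μM/s.

2.98 μM/s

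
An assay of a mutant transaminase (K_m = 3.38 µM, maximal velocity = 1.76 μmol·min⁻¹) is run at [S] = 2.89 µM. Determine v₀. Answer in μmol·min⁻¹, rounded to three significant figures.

0.811 μmol·min⁻¹

[S]/(Km+[S]) = 2.89/6.270 = 0.4609, the fractional saturation.
v = 0.4609 × Vmax = 0.4609 × 1.76 = 0.811 μmol·min⁻¹.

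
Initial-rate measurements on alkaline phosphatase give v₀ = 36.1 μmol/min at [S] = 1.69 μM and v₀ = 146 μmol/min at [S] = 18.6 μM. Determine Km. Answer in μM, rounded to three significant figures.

8.13 μM

In reciprocal form, 1/v = (Km/Vmax)·(1/[S]) + 1/Vmax. The two points give (1/[S], 1/v) = (0.5917, 0.02770) and (0.05376, 0.006849).
Slope = (0.02770 − 0.006849)/(0.5917 − 0.05376) = 0.03876; intercept = 0.02770 − 0.03876×0.5917 = 0.004765.
Vmax = 1/intercept = 210 μmol/min; Km = slope × Vmax = 0.03876 × 210 = 8.13 μM.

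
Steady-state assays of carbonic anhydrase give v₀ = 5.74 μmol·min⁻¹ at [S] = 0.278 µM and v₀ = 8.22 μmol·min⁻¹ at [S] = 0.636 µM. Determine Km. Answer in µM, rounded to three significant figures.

From v = Vmax[S]/(Km+[S]), each point gives Vmax = v(Km+[S])/[S].
Equating: 5.74(Km+0.278)/0.278 = 8.22(Km+0.636)/0.636.
20.65·Km + 5.74 = 12.92·Km + 8.22, so (20.65 − 12.92)·Km = 8.22 − 5.74.
Km = 2.480/7.723 = 0.321 µM; then Vmax = 5.74(0.321+0.278)/0.278 = 12.4 μmol·min⁻¹.

0.321 µM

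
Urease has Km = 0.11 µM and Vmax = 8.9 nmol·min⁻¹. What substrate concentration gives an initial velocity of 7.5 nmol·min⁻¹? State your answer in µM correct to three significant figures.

The required fractional saturation is v/Vmax = 7.5/8.9 = 0.8427.
Then [S]/(Km+[S]) = 0.8427 ⇒ [S] = 0.11 × 0.8427/(1 − 0.8427) = 0.589 µM.

0.589 µM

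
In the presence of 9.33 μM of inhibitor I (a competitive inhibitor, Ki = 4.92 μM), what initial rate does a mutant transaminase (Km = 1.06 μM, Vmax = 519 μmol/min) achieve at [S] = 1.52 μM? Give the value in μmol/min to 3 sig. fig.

α = 1 + [I]/Ki = 1 + 9.33/4.92 = 2.896.
For a competitive inhibitor, Vmax is unchanged and the apparent Km becomes α·Km: Km,app = 3.07 μM, Vmax,app = 519 μmol/min.
v = Vmax,app·[S]/(Km,app + [S]) = 519 × 1.52/(3.07 + 1.52) = 172 μmol/min.

172 μmol/min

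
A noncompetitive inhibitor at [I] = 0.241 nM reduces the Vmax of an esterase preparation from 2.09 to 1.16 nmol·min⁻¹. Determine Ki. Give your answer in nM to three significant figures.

0.301 nM

Noncompetitive: Vmax,app = Vmax/α with α = 1 + [I]/Ki.
α = Vmax/Vmax,app = 2.09/1.16 = 1.802.
Since α = 1 + [I]/Ki, [I]/Ki = 1.802 − 1 = 0.8017 and Ki = 0.241/0.8017 = 0.301 nM.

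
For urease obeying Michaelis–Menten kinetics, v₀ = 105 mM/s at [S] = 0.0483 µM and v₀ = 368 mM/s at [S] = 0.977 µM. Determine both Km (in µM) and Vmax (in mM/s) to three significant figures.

Km = 0.146 µM; Vmax = 423 mM/s

From v = Vmax[S]/(Km+[S]), each point gives Vmax = v(Km+[S])/[S].
Equating: 105(Km+0.0483)/0.0483 = 368(Km+0.977)/0.977.
2174·Km + 105 = 376.7·Km + 368, so (2174 − 376.7)·Km = 368 − 105.
Km = 263.0/1797 = 0.146 µM; then Vmax = 105(0.146+0.0483)/0.0483 = 423 mM/s.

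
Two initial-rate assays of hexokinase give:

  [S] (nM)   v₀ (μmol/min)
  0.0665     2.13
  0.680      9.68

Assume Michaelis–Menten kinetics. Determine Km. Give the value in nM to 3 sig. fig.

0.424 nM

From v = Vmax[S]/(Km+[S]), each point gives Vmax = v(Km+[S])/[S].
Equating: 2.13(Km+0.0665)/0.0665 = 9.68(Km+0.680)/0.680.
32.03·Km + 2.13 = 14.24·Km + 9.68, so (32.03 − 14.24)·Km = 9.68 − 2.13.
Km = 7.550/17.79 = 0.424 nM; then Vmax = 2.13(0.424+0.0665)/0.0665 = 15.7 μmol/min.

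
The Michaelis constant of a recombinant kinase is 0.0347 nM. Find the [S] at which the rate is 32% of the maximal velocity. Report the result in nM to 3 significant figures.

v/Vmax = [S]/(Km+[S]) = 0.32, so [S] = Km·0.32/(1 − 0.32) = 0.0347 × 0.4706.
[S] = 0.0163 nM.

0.0163 nM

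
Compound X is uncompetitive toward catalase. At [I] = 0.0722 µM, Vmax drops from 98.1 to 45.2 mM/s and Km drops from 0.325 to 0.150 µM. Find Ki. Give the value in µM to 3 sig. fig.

Uncompetitive: Vmax,app = Vmax/α (and Km,app = Km/α) with α = 1 + [I]/Ki.
α = Vmax/Vmax,app = 98.1/45.2 = 2.170.
Since α = 1 + [I]/Ki, [I]/Ki = 2.170 − 1 = 1.170 and Ki = 0.0722/1.170 = 0.0617 µM.

0.0617 µM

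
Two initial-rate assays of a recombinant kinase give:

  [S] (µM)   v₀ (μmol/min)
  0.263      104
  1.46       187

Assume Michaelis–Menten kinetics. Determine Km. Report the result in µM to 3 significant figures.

0.310 µM

From v = Vmax[S]/(Km+[S]), each point gives Vmax = v(Km+[S])/[S].
Equating: 104(Km+0.263)/0.263 = 187(Km+1.46)/1.46.
395.4·Km + 104 = 128.1·Km + 187, so (395.4 − 128.1)·Km = 187 − 104.
Km = 83.00/267.4 = 0.310 µM; then Vmax = 104(0.310+0.263)/0.263 = 227 μmol/min.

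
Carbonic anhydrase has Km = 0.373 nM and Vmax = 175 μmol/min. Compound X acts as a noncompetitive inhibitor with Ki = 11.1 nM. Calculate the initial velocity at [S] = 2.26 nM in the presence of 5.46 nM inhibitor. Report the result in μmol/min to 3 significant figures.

With α = 1 + [I]/Ki = 1 + 5.46/11.1 = 1.492, the noncompetitive rate law is v = (Vmax/α)·[S] / (Km + [S]).
v = (175/1.492)×2.26 / (0.373 + 2.26) = 265.1/2.633 = 101 μmol/min.

101 μmol/min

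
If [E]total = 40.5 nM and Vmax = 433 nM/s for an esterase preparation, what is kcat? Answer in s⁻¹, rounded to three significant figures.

kcat = Vmax/[E]total = 433 nM/s / 40.5 nM = 10.7 s⁻¹.

10.7 s⁻¹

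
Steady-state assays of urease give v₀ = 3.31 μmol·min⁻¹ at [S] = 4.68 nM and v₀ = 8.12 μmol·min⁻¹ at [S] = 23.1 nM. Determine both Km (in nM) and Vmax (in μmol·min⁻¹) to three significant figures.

From v = Vmax[S]/(Km+[S]), each point gives Vmax = v(Km+[S])/[S].
Equating: 3.31(Km+4.68)/4.68 = 8.12(Km+23.1)/23.1.
0.7073·Km + 3.31 = 0.3515·Km + 8.12, so (0.7073 − 0.3515)·Km = 8.12 − 3.31.
Km = 4.810/0.3557 = 13.5 nM; then Vmax = 3.31(13.5+4.68)/4.68 = 12.9 μmol·min⁻¹.

Km = 13.5 nM; Vmax = 12.9 μmol·min⁻¹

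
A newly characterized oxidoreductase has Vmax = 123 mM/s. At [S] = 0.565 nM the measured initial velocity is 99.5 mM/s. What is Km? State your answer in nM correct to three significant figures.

0.133 nM

From v = Vmax[S]/(Km+[S]), Km = [S](Vmax − v)/v.
Km = 0.565 × (123 − 99.5) / 99.5 = 13.28/99.5 = 0.133 nM.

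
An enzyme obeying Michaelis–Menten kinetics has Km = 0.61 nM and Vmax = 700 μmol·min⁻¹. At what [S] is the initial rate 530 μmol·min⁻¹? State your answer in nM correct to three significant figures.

1.90 nM

Rearranging v = Vmax[S]/(Km+[S]) gives [S] = Km·v/(Vmax − v).
[S] = 0.61 × 530 / (700 − 530) = 323.3/170.0 = 1.90 nM.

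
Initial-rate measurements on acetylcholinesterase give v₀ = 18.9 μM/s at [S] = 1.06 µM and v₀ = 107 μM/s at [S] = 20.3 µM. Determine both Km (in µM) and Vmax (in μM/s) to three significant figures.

From v = Vmax[S]/(Km+[S]), each point gives Vmax = v(Km+[S])/[S].
Equating: 18.9(Km+1.06)/1.06 = 107(Km+20.3)/20.3.
17.83·Km + 18.9 = 5.271·Km + 107, so (17.83 − 5.271)·Km = 107 − 18.9.
Km = 88.10/12.56 = 7.01 µM; then Vmax = 18.9(7.01+1.06)/1.06 = 144 μM/s.

Km = 7.01 µM; Vmax = 144 μM/s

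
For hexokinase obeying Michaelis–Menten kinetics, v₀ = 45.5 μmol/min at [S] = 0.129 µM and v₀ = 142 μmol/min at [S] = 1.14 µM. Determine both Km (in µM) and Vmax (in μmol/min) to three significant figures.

Km = 0.423 µM; Vmax = 195 μmol/min

From v = Vmax[S]/(Km+[S]), each point gives Vmax = v(Km+[S])/[S].
Equating: 45.5(Km+0.129)/0.129 = 142(Km+1.14)/1.14.
352.7·Km + 45.5 = 124.6·Km + 142, so (352.7 − 124.6)·Km = 142 − 45.5.
Km = 96.50/228.2 = 0.423 µM; then Vmax = 45.5(0.423+0.129)/0.129 = 195 μmol/min.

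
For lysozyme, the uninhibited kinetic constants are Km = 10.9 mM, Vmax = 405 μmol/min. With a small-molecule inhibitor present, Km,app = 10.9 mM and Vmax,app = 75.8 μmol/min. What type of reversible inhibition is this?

Vmax decreases (405 → 75.8 μmol/min) while Km is unchanged — pure noncompetitive inhibition.

noncompetitive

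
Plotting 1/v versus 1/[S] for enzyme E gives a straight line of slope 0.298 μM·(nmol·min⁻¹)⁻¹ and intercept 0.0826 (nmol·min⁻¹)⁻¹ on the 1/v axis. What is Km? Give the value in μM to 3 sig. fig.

y-intercept = 1/Vmax ⇒ Vmax = 12.1 nmol·min⁻¹; slope = Km/Vmax ⇒ Km = slope × Vmax.
Km = 0.298 × 12.1 = 3.61 μM.

3.61 μM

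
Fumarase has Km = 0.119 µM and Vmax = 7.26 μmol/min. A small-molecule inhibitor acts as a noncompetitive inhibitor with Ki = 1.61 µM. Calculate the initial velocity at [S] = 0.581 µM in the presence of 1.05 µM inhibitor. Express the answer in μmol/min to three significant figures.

3.65 μmol/min

With α = 1 + [I]/Ki = 1 + 1.05/1.61 = 1.652, the noncompetitive rate law is v = (Vmax/α)·[S] / (Km + [S]).
v = (7.26/1.652)×0.581 / (0.119 + 0.581) = 2.553/0.7000 = 3.65 μmol/min.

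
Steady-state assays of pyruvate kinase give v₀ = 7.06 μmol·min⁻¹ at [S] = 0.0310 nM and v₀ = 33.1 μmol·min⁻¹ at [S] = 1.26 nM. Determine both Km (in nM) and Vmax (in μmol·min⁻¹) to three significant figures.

Km = 0.129 nM; Vmax = 36.5 μmol·min⁻¹

In reciprocal form, 1/v = (Km/Vmax)·(1/[S]) + 1/Vmax. The two points give (1/[S], 1/v) = (32.26, 0.1416) and (0.7937, 0.03021).
Slope = (0.1416 − 0.03021)/(32.26 − 0.7937) = 0.003542; intercept = 0.1416 − 0.003542×32.26 = 0.02740.
Vmax = 1/intercept = 36.5 μmol·min⁻¹; Km = slope × Vmax = 0.003542 × 36.5 = 0.129 nM.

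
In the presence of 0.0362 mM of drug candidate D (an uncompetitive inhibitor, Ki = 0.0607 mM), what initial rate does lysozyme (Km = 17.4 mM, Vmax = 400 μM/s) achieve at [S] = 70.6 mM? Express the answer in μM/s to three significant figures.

217 μM/s

α = 1 + [I]/Ki = 1 + 0.0362/0.0607 = 1.596.
For an uncompetitive inhibitor, both parameters are divided by α, giving Vmax/α and Km/α: Km,app = 10.9 mM, Vmax,app = 251 μM/s.
v = Vmax,app·[S]/(Km,app + [S]) = 251 × 70.6/(10.9 + 70.6) = 217 μM/s.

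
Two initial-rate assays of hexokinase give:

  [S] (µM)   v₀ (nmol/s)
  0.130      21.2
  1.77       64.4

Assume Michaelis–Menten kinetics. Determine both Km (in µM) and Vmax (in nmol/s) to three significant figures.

In reciprocal form, 1/v = (Km/Vmax)·(1/[S]) + 1/Vmax. The two points give (1/[S], 1/v) = (7.692, 0.04717) and (0.5650, 0.01553).
Slope = (0.04717 − 0.01553)/(7.692 − 0.5650) = 0.004440; intercept = 0.04717 − 0.004440×7.692 = 0.01302.
Vmax = 1/intercept = 76.8 nmol/s; Km = slope × Vmax = 0.004440 × 76.8 = 0.341 µM.

Km = 0.341 µM; Vmax = 76.8 nmol/s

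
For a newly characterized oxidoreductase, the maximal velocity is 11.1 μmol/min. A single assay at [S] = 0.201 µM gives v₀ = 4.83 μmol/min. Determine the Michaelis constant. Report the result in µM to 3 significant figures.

0.261 µM

v/Vmax = 4.83/11.1 = 0.4351 = [S]/(Km+[S]).
So Km + [S] = [S]/0.4351 = 0.4619 µM, giving Km = 0.4619 − 0.201 = 0.261 µM.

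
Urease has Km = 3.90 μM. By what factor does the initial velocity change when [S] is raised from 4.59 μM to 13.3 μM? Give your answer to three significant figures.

1.43

The fractional saturations are [S]/(Km+[S]) = 4.59/8.490 = 0.5406 and 13.3/17.20 = 0.7733.
v₂/v₁ is just their ratio: 0.7733/0.5406 = 1.43.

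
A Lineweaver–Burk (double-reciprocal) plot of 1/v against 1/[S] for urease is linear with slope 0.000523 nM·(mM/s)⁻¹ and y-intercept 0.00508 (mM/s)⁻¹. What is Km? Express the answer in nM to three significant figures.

0.103 nM

y-intercept = 1/Vmax ⇒ Vmax = 197 mM/s; slope = Km/Vmax ⇒ Km = slope × Vmax.
Km = 0.000523 × 197 = 0.103 nM.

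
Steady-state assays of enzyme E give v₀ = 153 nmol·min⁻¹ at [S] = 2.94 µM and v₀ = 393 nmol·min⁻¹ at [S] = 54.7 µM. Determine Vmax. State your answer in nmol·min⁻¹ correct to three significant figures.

From v = Vmax[S]/(Km+[S]), each point gives Vmax = v(Km+[S])/[S].
Equating: 153(Km+2.94)/2.94 = 393(Km+54.7)/54.7.
52.04·Km + 153 = 7.185·Km + 393, so (52.04 − 7.185)·Km = 393 − 153.
Km = 240.0/44.86 = 5.35 µM; then Vmax = 153(5.35+2.94)/2.94 = 431 nmol·min⁻¹.

431 nmol·min⁻¹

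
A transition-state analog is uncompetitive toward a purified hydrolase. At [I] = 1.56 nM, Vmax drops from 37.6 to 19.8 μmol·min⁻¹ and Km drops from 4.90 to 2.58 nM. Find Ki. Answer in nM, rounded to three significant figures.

Uncompetitive: Vmax,app = Vmax/α (and Km,app = Km/α) with α = 1 + [I]/Ki.
α = Vmax/Vmax,app = 37.6/19.8 = 1.899.
Ki = [I]/(α − 1) = 1.56/0.8990 = 1.74 nM.

1.74 nM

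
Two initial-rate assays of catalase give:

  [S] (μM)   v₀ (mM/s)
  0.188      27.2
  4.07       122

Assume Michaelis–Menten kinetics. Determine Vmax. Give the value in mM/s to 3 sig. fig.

147 mM/s

From v = Vmax[S]/(Km+[S]), each point gives Vmax = v(Km+[S])/[S].
Equating: 27.2(Km+0.188)/0.188 = 122(Km+4.07)/4.07.
144.7·Km + 27.2 = 29.98·Km + 122, so (144.7 − 29.98)·Km = 122 − 27.2.
Km = 94.80/114.7 = 0.826 μM; then Vmax = 27.2(0.826+0.188)/0.188 = 147 mM/s.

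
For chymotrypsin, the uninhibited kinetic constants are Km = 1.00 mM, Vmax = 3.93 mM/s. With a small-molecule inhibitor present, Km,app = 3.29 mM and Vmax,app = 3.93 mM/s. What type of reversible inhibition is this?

Km increases (1.00 → 3.29 mM) while Vmax is unchanged — the hallmark of competitive inhibition.

competitive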